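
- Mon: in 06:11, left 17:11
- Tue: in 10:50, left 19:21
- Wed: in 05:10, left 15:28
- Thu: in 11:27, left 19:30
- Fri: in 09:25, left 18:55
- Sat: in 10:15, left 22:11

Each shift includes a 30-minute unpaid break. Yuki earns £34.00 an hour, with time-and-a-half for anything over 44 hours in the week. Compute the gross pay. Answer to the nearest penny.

£2123.30

Mon: 06:11–17:11 = 11 h 0 min; less 30 min break → 10 h 30 min
Tue: 10:50–19:21 = 8 h 31 min; less 30 min break → 8 h 1 min
Wed: 05:10–15:28 = 10 h 18 min; less 30 min break → 9 h 48 min
Thu: 11:27–19:30 = 8 h 3 min; less 30 min break → 7 h 33 min
Fri: 09:25–18:55 = 9 h 30 min; less 30 min break → 9 h 0 min
Sat: 10:15–22:11 = 11 h 56 min; less 30 min break → 11 h 26 min
Total worked: 56 h 18 min = 3378 min.
Regular 44 h 0 min = 2640 min at £34.00/h; overtime 12 h 18 min = 738 min at £51.00/h.
Pay = (2640 × £34.00 + 738 × £51.00) ÷ 60 = £2123.30.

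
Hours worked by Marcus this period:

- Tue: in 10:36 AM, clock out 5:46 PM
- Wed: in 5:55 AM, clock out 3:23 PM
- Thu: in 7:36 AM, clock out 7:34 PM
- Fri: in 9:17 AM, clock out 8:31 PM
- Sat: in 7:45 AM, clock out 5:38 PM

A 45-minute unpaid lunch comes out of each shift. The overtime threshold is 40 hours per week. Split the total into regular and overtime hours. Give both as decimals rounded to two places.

Tue: 10:36 AM–5:46 PM = 7 h 10 min; less 45 min break → 6 h 25 min
Wed: 5:55 AM–3:23 PM = 9 h 28 min; less 45 min break → 8 h 43 min
Thu: 7:36 AM–7:34 PM = 11 h 58 min; less 45 min break → 11 h 13 min
Fri: 9:17 AM–8:31 PM = 11 h 14 min; less 45 min break → 10 h 29 min
Sat: 7:45 AM–5:38 PM = 9 h 53 min; less 45 min break → 9 h 8 min
Total worked: 45 h 58 min = 45.97 h.
Threshold 40 h → overtime 5 h 58 min, regular 40 h 0 min.

Regular 40.00 hours, overtime 5.97 hours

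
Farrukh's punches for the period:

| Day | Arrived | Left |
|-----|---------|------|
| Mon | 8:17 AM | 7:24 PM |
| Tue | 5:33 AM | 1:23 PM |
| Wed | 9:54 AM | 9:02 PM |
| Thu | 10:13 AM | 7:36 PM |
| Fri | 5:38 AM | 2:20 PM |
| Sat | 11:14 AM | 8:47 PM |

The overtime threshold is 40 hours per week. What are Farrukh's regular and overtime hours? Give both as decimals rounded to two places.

Regular 40.00 hours, overtime 17.72 hours

Mon: 8:17 AM–7:24 PM = 11 h 7 min
Tue: 5:33 AM–1:23 PM = 7 h 50 min
Wed: 9:54 AM–9:02 PM = 11 h 8 min
Thu: 10:13 AM–7:36 PM = 9 h 23 min
Fri: 5:38 AM–2:20 PM = 8 h 42 min
Sat: 11:14 AM–8:47 PM = 9 h 33 min
Total worked: 57 h 43 min = 57.72 h.
Threshold 40 h → overtime 17 h 43 min, regular 40 h 0 min.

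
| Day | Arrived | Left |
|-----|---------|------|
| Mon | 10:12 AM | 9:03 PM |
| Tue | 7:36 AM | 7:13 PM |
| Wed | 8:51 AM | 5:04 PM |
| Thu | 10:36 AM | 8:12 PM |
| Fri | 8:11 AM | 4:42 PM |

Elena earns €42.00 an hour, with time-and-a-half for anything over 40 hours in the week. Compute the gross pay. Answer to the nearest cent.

Mon: 10:12 AM–9:03 PM = 10 h 51 min
Tue: 7:36 AM–7:13 PM = 11 h 37 min
Wed: 8:51 AM–5:04 PM = 8 h 13 min
Thu: 10:36 AM–8:12 PM = 9 h 36 min
Fri: 8:11 AM–4:42 PM = 8 h 31 min
Total worked: 48 h 48 min = 2928 min.
Regular 40 h 0 min = 2400 min at €42.00/h; overtime 8 h 48 min = 528 min at €63.00/h.
Pay = (2400 × €42.00 + 528 × €63.00) ÷ 60 = €2234.40.

€2234.40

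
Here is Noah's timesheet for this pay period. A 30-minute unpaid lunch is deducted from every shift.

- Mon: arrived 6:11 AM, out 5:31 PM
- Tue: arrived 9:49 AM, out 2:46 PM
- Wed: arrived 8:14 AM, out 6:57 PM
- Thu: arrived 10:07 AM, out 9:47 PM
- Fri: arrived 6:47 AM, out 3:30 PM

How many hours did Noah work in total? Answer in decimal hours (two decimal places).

44.88 hours

Mon: 6:11 AM–5:31 PM = 11 h 20 min; less 30 min break → 10 h 50 min
Tue: 9:49 AM–2:46 PM = 4 h 57 min; less 30 min break → 4 h 27 min
Wed: 8:14 AM–6:57 PM = 10 h 43 min; less 30 min break → 10 h 13 min
Thu: 10:07 AM–9:47 PM = 11 h 40 min; less 30 min break → 11 h 10 min
Fri: 6:47 AM–3:30 PM = 8 h 43 min; less 30 min break → 8 h 13 min
Total: 10 h 50 min + 4 h 27 min + 10 h 13 min + 11 h 10 min + 8 h 13 min = 44 h 53 min.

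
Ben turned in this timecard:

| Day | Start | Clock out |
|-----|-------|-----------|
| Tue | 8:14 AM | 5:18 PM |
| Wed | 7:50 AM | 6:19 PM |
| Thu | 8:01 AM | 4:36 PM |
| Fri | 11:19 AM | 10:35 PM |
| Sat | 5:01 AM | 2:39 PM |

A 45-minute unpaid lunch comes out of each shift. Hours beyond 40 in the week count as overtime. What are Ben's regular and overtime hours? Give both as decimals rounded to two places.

Tue: 8:14 AM–5:18 PM = 9 h 4 min; less 45 min break → 8 h 19 min
Wed: 7:50 AM–6:19 PM = 10 h 29 min; less 45 min break → 9 h 44 min
Thu: 8:01 AM–4:36 PM = 8 h 35 min; less 45 min break → 7 h 50 min
Fri: 11:19 AM–10:35 PM = 11 h 16 min; less 45 min break → 10 h 31 min
Sat: 5:01 AM–2:39 PM = 9 h 38 min; less 45 min break → 8 h 53 min
Total worked: 45 h 17 min = 45.28 h.
Threshold 40 h → overtime 5 h 17 min, regular 40 h 0 min.

Regular 40.00 hours, overtime 5.28 hours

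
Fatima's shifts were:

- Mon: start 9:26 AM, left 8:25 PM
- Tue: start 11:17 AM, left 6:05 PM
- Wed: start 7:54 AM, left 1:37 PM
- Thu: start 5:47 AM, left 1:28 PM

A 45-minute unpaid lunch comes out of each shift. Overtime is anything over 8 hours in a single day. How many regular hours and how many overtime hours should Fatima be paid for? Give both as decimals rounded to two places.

Regular 25.95 hours, overtime 2.23 hours

Mon: 9:26 AM–8:25 PM = 10 h 59 min; less 45 min break → 10 h 14 min
Tue: 11:17 AM–6:05 PM = 6 h 48 min; less 45 min break → 6 h 3 min
Wed: 7:54 AM–1:37 PM = 5 h 43 min; less 45 min break → 4 h 58 min
Thu: 5:47 AM–1:28 PM = 7 h 41 min; less 45 min break → 6 h 56 min
Mon reg 8 h 0 min / OT 2 h 14 min; Tue reg 6 h 3 min / OT 0 h 0 min; Wed reg 4 h 58 min / OT 0 h 0 min; Thu reg 6 h 56 min / OT 0 h 0 min.
Totals: regular 25 h 57 min, overtime 2 h 14 min.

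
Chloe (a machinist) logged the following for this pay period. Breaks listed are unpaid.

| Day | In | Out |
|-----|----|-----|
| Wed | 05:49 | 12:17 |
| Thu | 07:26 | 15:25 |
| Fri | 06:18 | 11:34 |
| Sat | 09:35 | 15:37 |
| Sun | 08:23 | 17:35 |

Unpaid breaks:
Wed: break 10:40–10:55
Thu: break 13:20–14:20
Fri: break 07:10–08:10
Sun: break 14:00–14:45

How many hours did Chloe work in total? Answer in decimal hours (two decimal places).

Wed: 05:49–12:17 = 6 h 28 min; less 15 min break → 6 h 13 min
Thu: 07:26–15:25 = 7 h 59 min; less 60 min break → 6 h 59 min
Fri: 06:18–11:34 = 5 h 16 min; less 60 min break → 4 h 16 min
Sat: 09:35–15:37 = 6 h 2 min
Sun: 08:23–17:35 = 9 h 12 min; less 45 min break → 8 h 27 min
Total: 6 h 13 min + 6 h 59 min + 4 h 16 min + 6 h 2 min + 8 h 27 min = 31 h 57 min.

31.95 hours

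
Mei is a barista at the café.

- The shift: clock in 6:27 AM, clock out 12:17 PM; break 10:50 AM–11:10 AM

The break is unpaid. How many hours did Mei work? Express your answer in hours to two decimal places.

5.50 hours

The shift: 6:27 AM–12:17 PM = 5 h 50 min; less 20 min break → 5 h 30 min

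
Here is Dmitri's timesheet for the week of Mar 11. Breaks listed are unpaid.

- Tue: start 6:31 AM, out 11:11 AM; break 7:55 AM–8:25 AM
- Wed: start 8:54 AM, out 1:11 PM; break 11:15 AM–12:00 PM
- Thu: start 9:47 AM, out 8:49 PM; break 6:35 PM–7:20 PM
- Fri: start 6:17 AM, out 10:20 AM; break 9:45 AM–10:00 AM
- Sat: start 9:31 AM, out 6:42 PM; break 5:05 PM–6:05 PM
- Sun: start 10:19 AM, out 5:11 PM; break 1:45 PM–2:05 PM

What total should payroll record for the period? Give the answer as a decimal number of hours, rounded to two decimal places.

36.50 hours

Tue: 6:31 AM–11:11 AM = 4 h 40 min; less 30 min break → 4 h 10 min
Wed: 8:54 AM–1:11 PM = 4 h 17 min; less 45 min break → 3 h 32 min
Thu: 9:47 AM–8:49 PM = 11 h 2 min; less 45 min break → 10 h 17 min
Fri: 6:17 AM–10:20 AM = 4 h 3 min; less 15 min break → 3 h 48 min
Sat: 9:31 AM–6:42 PM = 9 h 11 min; less 60 min break → 8 h 11 min
Sun: 10:19 AM–5:11 PM = 6 h 52 min; less 20 min break → 6 h 32 min
Total: 4 h 10 min + 3 h 32 min + 10 h 17 min + 3 h 48 min + 8 h 11 min + 6 h 32 min = 36 h 30 min.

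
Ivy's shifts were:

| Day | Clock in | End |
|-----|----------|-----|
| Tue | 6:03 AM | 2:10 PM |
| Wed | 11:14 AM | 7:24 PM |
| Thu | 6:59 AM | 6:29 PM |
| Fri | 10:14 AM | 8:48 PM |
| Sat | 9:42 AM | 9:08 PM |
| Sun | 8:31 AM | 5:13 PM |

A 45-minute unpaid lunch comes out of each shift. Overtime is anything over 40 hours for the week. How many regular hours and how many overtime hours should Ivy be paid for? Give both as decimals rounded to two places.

Tue: 6:03 AM–2:10 PM = 8 h 7 min; less 45 min break → 7 h 22 min
Wed: 11:14 AM–7:24 PM = 8 h 10 min; less 45 min break → 7 h 25 min
Thu: 6:59 AM–6:29 PM = 11 h 30 min; less 45 min break → 10 h 45 min
Fri: 10:14 AM–8:48 PM = 10 h 34 min; less 45 min break → 9 h 49 min
Sat: 9:42 AM–9:08 PM = 11 h 26 min; less 45 min break → 10 h 41 min
Sun: 8:31 AM–5:13 PM = 8 h 42 min; less 45 min break → 7 h 57 min
Total worked: 53 h 59 min = 53.98 h.
Threshold 40 h → overtime 13 h 59 min, regular 40 h 0 min.

Regular 40.00 hours, overtime 13.98 hours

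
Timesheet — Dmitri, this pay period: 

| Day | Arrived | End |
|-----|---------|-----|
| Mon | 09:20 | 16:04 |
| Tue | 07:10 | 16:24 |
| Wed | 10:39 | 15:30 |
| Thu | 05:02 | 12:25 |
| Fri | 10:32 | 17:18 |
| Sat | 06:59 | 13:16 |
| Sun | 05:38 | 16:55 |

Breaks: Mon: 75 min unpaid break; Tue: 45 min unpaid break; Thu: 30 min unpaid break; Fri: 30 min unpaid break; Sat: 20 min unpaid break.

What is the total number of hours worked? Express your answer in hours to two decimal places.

49.20 hours

Mon: 09:20–16:04 = 6 h 44 min; less 75 min break → 5 h 29 min
Tue: 07:10–16:24 = 9 h 14 min; less 45 min break → 8 h 29 min
Wed: 10:39–15:30 = 4 h 51 min
Thu: 05:02–12:25 = 7 h 23 min; less 30 min break → 6 h 53 min
Fri: 10:32–17:18 = 6 h 46 min; less 30 min break → 6 h 16 min
Sat: 06:59–13:16 = 6 h 17 min; less 20 min break → 5 h 57 min
Sun: 05:38–16:55 = 11 h 17 min
Total: 5 h 29 min + 8 h 29 min + 4 h 51 min + 6 h 53 min + 6 h 16 min + 5 h 57 min + 11 h 17 min = 49 h 12 min.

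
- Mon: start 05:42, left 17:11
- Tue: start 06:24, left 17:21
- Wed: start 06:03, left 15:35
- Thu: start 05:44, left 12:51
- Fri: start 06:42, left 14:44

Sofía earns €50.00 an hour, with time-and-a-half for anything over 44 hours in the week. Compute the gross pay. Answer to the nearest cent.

€2433.75

Mon: 05:42–17:11 = 11 h 29 min
Tue: 06:24–17:21 = 10 h 57 min
Wed: 06:03–15:35 = 9 h 32 min
Thu: 05:44–12:51 = 7 h 7 min
Fri: 06:42–14:44 = 8 h 2 min
Total worked: 47 h 7 min = 2827 min.
Regular 44 h 0 min = 2640 min at €50.00/h; overtime 3 h 7 min = 187 min at €75.00/h.
Pay = (2640 × €50.00 + 187 × €75.00) ÷ 60 = €2433.75.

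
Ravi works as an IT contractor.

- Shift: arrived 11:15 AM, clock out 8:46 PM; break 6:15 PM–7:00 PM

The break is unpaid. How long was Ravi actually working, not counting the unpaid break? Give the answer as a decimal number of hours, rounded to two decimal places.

8.77 hours

Shift: 11:15 AM–8:46 PM = 9 h 31 min; less 45 min break → 8 h 46 min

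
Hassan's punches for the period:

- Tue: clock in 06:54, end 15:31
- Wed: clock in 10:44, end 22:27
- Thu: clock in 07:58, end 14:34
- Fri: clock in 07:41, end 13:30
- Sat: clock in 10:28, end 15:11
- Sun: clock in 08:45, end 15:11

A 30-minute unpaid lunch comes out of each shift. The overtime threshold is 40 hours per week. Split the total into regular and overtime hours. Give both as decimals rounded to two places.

Regular 40.00 hours, overtime 0.90 hours

Tue: 06:54–15:31 = 8 h 37 min; less 30 min break → 8 h 7 min
Wed: 10:44–22:27 = 11 h 43 min; less 30 min break → 11 h 13 min
Thu: 07:58–14:34 = 6 h 36 min; less 30 min break → 6 h 6 min
Fri: 07:41–13:30 = 5 h 49 min; less 30 min break → 5 h 19 min
Sat: 10:28–15:11 = 4 h 43 min; less 30 min break → 4 h 13 min
Sun: 08:45–15:11 = 6 h 26 min; less 30 min break → 5 h 56 min
Total worked: 40 h 54 min = 40.90 h.
Threshold 40 h → overtime 0 h 54 min, regular 40 h 0 min.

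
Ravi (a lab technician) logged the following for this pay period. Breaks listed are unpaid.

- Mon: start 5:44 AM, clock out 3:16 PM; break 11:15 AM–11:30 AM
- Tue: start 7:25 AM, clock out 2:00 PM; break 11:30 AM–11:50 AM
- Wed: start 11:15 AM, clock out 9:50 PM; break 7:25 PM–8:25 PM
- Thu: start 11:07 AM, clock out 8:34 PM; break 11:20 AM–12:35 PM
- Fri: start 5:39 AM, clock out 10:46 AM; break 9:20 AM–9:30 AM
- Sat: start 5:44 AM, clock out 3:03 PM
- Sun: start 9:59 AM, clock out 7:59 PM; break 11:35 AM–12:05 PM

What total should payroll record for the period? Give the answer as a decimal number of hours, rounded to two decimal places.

57.08 hours

Mon: 5:44 AM–3:16 PM = 9 h 32 min; less 15 min break → 9 h 17 min
Tue: 7:25 AM–2:00 PM = 6 h 35 min; less 20 min break → 6 h 15 min
Wed: 11:15 AM–9:50 PM = 10 h 35 min; less 60 min break → 9 h 35 min
Thu: 11:07 AM–8:34 PM = 9 h 27 min; less 75 min break → 8 h 12 min
Fri: 5:39 AM–10:46 AM = 5 h 7 min; less 10 min break → 4 h 57 min
Sat: 5:44 AM–3:03 PM = 9 h 19 min
Sun: 9:59 AM–7:59 PM = 10 h 0 min; less 30 min break → 9 h 30 min
Total: 9 h 17 min + 6 h 15 min + 9 h 35 min + 8 h 12 min + 4 h 57 min + 9 h 19 min + 9 h 30 min = 57 h 5 min.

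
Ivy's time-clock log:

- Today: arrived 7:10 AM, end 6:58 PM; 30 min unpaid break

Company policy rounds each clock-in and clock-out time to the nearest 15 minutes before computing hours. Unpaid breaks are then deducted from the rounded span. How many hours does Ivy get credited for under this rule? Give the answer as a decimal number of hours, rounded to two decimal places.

11.25 hours

Today: in 7:10 AM→7:15 AM, out 6:58 PM→7:00 PM; 11 h 45 min − 30 min = 11 h 15 min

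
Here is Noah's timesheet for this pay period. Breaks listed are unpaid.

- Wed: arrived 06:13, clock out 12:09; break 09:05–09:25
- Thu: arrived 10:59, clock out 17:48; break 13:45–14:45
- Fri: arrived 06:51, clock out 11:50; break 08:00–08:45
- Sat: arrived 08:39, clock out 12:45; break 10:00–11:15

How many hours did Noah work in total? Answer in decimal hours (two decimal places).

18.50 hours

Wed: 06:13–12:09 = 5 h 56 min; less 20 min break → 5 h 36 min
Thu: 10:59–17:48 = 6 h 49 min; less 60 min break → 5 h 49 min
Fri: 06:51–11:50 = 4 h 59 min; less 45 min break → 4 h 14 min
Sat: 08:39–12:45 = 4 h 6 min; less 75 min break → 2 h 51 min
Total: 5 h 36 min + 5 h 49 min + 4 h 14 min + 2 h 51 min = 18 h 30 min.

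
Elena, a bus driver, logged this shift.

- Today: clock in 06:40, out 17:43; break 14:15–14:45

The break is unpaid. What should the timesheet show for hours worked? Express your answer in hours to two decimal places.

Today: 06:40–17:43 = 11 h 3 min; less 30 min break → 10 h 33 min

10.55 hours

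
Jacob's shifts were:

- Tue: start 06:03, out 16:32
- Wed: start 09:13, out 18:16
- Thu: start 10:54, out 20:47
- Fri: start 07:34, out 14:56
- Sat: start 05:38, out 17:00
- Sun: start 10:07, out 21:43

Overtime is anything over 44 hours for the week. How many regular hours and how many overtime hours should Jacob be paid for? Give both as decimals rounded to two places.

Tue: 06:03–16:32 = 10 h 29 min
Wed: 09:13–18:16 = 9 h 3 min
Thu: 10:54–20:47 = 9 h 53 min
Fri: 07:34–14:56 = 7 h 22 min
Sat: 05:38–17:00 = 11 h 22 min
Sun: 10:07–21:43 = 11 h 36 min
Total worked: 59 h 45 min = 59.75 h.
Threshold 44 h → overtime 15 h 45 min, regular 44 h 0 min.

Regular 44.00 hours, overtime 15.75 hours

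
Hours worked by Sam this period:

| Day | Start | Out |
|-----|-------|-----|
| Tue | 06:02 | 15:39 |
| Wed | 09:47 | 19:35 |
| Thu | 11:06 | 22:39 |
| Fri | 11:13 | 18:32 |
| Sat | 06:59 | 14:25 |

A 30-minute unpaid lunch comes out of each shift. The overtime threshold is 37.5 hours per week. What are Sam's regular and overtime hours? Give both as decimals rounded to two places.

Regular 37.50 hours, overtime 5.72 hours

Tue: 06:02–15:39 = 9 h 37 min; less 30 min break → 9 h 7 min
Wed: 09:47–19:35 = 9 h 48 min; less 30 min break → 9 h 18 min
Thu: 11:06–22:39 = 11 h 33 min; less 30 min break → 11 h 3 min
Fri: 11:13–18:32 = 7 h 19 min; less 30 min break → 6 h 49 min
Sat: 06:59–14:25 = 7 h 26 min; less 30 min break → 6 h 56 min
Total worked: 43 h 13 min = 43.22 h.
Threshold 37.5 h → overtime 5 h 43 min, regular 37 h 30 min.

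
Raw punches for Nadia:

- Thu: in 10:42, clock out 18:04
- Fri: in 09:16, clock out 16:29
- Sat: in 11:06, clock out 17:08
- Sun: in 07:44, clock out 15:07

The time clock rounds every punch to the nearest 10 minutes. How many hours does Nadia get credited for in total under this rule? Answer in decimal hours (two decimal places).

Thu: in 10:42→10:40, out 18:04→18:00; 7 h 20 min
Fri: in 09:16→09:20, out 16:29→16:30; 7 h 10 min
Sat: in 11:06→11:10, out 17:08→17:10; 6 h 0 min
Sun: in 07:44→07:40, out 15:07→15:10; 7 h 30 min
Total credited: 28 h 0 min.

28.00 hours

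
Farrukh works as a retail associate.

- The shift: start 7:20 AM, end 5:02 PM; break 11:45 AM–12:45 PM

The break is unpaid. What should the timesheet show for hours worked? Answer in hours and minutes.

The shift: 7:20 AM–5:02 PM = 9 h 42 min; less 60 min break → 8 h 42 min

8 h 42 min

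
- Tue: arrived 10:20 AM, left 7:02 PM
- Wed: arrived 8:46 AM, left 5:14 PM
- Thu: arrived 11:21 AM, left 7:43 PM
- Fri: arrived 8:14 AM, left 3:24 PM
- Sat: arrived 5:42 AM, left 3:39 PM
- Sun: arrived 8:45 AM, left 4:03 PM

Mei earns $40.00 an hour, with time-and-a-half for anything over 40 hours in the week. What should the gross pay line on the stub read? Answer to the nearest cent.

Tue: 10:20 AM–7:02 PM = 8 h 42 min
Wed: 8:46 AM–5:14 PM = 8 h 28 min
Thu: 11:21 AM–7:43 PM = 8 h 22 min
Fri: 8:14 AM–3:24 PM = 7 h 10 min
Sat: 5:42 AM–3:39 PM = 9 h 57 min
Sun: 8:45 AM–4:03 PM = 7 h 18 min
Total worked: 49 h 57 min = 2997 min.
Regular 40 h 0 min = 2400 min at $40.00/h; overtime 9 h 57 min = 597 min at $60.00/h.
Pay = (2400 × $40.00 + 597 × $60.00) ÷ 60 = $2197.00.

$2197.00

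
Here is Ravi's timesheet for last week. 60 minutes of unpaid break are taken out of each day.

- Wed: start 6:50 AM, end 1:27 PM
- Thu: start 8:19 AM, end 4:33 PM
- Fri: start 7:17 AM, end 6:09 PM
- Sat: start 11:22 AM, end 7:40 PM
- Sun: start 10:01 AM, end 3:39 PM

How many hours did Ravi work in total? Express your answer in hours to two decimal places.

34.65 hours

Wed: 6:50 AM–1:27 PM = 6 h 37 min; less 60 min break → 5 h 37 min
Thu: 8:19 AM–4:33 PM = 8 h 14 min; less 60 min break → 7 h 14 min
Fri: 7:17 AM–6:09 PM = 10 h 52 min; less 60 min break → 9 h 52 min
Sat: 11:22 AM–7:40 PM = 8 h 18 min; less 60 min break → 7 h 18 min
Sun: 10:01 AM–3:39 PM = 5 h 38 min; less 60 min break → 4 h 38 min
Total: 5 h 37 min + 7 h 14 min + 9 h 52 min + 7 h 18 min + 4 h 38 min = 34 h 39 min.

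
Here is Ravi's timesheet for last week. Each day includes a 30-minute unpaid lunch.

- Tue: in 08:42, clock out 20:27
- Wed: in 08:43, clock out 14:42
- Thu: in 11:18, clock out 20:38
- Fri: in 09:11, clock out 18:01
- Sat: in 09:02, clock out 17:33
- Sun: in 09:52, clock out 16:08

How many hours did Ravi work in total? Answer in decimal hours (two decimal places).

Tue: 08:42–20:27 = 11 h 45 min; less 30 min break → 11 h 15 min
Wed: 08:43–14:42 = 5 h 59 min; less 30 min break → 5 h 29 min
Thu: 11:18–20:38 = 9 h 20 min; less 30 min break → 8 h 50 min
Fri: 09:11–18:01 = 8 h 50 min; less 30 min break → 8 h 20 min
Sat: 09:02–17:33 = 8 h 31 min; less 30 min break → 8 h 1 min
Sun: 09:52–16:08 = 6 h 16 min; less 30 min break → 5 h 46 min
Total: 11 h 15 min + 5 h 29 min + 8 h 50 min + 8 h 20 min + 8 h 1 min + 5 h 46 min = 47 h 41 min.

47.68 hours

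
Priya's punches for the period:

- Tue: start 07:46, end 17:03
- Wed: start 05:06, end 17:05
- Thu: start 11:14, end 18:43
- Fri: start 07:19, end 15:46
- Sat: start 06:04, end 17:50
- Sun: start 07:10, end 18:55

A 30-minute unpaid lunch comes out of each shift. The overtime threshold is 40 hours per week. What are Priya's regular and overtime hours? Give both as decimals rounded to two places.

Tue: 07:46–17:03 = 9 h 17 min; less 30 min break → 8 h 47 min
Wed: 05:06–17:05 = 11 h 59 min; less 30 min break → 11 h 29 min
Thu: 11:14–18:43 = 7 h 29 min; less 30 min break → 6 h 59 min
Fri: 07:19–15:46 = 8 h 27 min; less 30 min break → 7 h 57 min
Sat: 06:04–17:50 = 11 h 46 min; less 30 min break → 11 h 16 min
Sun: 07:10–18:55 = 11 h 45 min; less 30 min break → 11 h 15 min
Total worked: 57 h 43 min = 57.72 h.
Threshold 40 h → overtime 17 h 43 min, regular 40 h 0 min.

Regular 40.00 hours, overtime 17.72 hours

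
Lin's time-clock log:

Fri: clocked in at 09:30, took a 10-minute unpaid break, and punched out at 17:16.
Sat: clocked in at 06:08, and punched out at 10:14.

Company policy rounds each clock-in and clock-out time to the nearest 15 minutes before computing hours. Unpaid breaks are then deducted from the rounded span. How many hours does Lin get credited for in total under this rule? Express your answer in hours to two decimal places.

Fri: in 09:30→09:30, out 17:16→17:15; 7 h 45 min − 10 min = 7 h 35 min
Sat: in 06:08→06:15, out 10:14→10:15; 4 h 0 min
Total credited: 11 h 35 min.

11.58 hours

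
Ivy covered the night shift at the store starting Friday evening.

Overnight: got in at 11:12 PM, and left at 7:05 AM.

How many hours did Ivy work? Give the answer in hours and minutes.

7 h 53 min

Overnight: 11:12 PM → midnight = 0 h 48 min; midnight → 7:05 AM = 7 h 5 min; span 7 h 53 min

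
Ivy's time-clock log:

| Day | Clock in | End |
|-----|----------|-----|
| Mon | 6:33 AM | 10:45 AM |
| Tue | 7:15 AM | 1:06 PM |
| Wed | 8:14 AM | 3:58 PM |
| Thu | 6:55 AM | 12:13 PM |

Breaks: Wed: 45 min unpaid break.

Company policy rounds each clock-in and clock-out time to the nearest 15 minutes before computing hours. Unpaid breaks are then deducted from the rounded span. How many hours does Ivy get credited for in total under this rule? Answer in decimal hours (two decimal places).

22.25 hours

Mon: in 6:33 AM→6:30 AM, out 10:45 AM→10:45 AM; 4 h 15 min
Tue: in 7:15 AM→7:15 AM, out 1:06 PM→1:00 PM; 5 h 45 min
Wed: in 8:14 AM→8:15 AM, out 3:58 PM→4:00 PM; 7 h 45 min − 45 min = 7 h 0 min
Thu: in 6:55 AM→7:00 AM, out 12:13 PM→12:15 PM; 5 h 15 min
Total credited: 22 h 15 min.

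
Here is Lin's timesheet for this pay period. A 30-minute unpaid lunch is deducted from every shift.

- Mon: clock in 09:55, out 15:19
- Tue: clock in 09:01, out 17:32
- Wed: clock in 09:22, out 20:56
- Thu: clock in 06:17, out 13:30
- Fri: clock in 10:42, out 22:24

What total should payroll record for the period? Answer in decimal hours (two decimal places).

Mon: 09:55–15:19 = 5 h 24 min; less 30 min break → 4 h 54 min
Tue: 09:01–17:32 = 8 h 31 min; less 30 min break → 8 h 1 min
Wed: 09:22–20:56 = 11 h 34 min; less 30 min break → 11 h 4 min
Thu: 06:17–13:30 = 7 h 13 min; less 30 min break → 6 h 43 min
Fri: 10:42–22:24 = 11 h 42 min; less 30 min break → 11 h 12 min
Total: 4 h 54 min + 8 h 1 min + 11 h 4 min + 6 h 43 min + 11 h 12 min = 41 h 54 min.

41.90 hours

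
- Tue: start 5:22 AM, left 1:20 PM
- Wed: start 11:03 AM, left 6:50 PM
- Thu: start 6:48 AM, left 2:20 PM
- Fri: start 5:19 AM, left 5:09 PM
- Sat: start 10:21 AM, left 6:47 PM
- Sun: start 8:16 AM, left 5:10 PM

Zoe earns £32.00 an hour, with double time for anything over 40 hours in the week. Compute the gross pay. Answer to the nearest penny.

£2076.80

Tue: 5:22 AM–1:20 PM = 7 h 58 min
Wed: 11:03 AM–6:50 PM = 7 h 47 min
Thu: 6:48 AM–2:20 PM = 7 h 32 min
Fri: 5:19 AM–5:09 PM = 11 h 50 min
Sat: 10:21 AM–6:47 PM = 8 h 26 min
Sun: 8:16 AM–5:10 PM = 8 h 54 min
Total worked: 52 h 27 min = 3147 min.
Regular 40 h 0 min = 2400 min at £32.00/h; overtime 12 h 27 min = 747 min at £64.00/h.
Pay = (2400 × £32.00 + 747 × £64.00) ÷ 60 = £2076.80.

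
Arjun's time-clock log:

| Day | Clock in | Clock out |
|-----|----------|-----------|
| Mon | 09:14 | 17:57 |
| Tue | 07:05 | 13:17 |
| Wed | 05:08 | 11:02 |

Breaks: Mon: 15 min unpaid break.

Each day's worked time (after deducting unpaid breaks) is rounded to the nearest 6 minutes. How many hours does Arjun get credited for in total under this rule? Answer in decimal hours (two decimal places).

20.60 hours

Mon: 09:14–17:57 = 8 h 43 min − 15 min = 8 h 28 min → rounds to 8 h 30 min
Tue: 07:05–13:17 = 6 h 12 min → rounds to 6 h 12 min
Wed: 05:08–11:02 = 5 h 54 min → rounds to 5 h 54 min
Total credited: 20 h 36 min.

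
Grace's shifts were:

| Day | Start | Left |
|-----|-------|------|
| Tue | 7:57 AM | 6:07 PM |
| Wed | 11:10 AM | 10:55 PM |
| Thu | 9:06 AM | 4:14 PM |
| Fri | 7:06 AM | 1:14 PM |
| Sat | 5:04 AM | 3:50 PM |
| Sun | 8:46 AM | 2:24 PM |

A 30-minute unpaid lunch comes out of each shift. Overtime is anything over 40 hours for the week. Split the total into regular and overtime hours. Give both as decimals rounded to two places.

Tue: 7:57 AM–6:07 PM = 10 h 10 min; less 30 min break → 9 h 40 min
Wed: 11:10 AM–10:55 PM = 11 h 45 min; less 30 min break → 11 h 15 min
Thu: 9:06 AM–4:14 PM = 7 h 8 min; less 30 min break → 6 h 38 min
Fri: 7:06 AM–1:14 PM = 6 h 8 min; less 30 min break → 5 h 38 min
Sat: 5:04 AM–3:50 PM = 10 h 46 min; less 30 min break → 10 h 16 min
Sun: 8:46 AM–2:24 PM = 5 h 38 min; less 30 min break → 5 h 8 min
Total worked: 48 h 35 min = 48.58 h.
Threshold 40 h → overtime 8 h 35 min, regular 40 h 0 min.

Regular 40.00 hours, overtime 8.58 hours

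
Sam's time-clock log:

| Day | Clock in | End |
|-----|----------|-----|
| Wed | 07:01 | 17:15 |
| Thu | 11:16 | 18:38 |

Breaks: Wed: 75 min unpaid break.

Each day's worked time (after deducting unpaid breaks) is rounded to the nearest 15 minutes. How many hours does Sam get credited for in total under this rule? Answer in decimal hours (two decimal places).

16.25 hours

Wed: 07:01–17:15 = 10 h 14 min − 75 min = 8 h 59 min → rounds to 9 h 0 min
Thu: 11:16–18:38 = 7 h 22 min → rounds to 7 h 15 min
Total credited: 16 h 15 min.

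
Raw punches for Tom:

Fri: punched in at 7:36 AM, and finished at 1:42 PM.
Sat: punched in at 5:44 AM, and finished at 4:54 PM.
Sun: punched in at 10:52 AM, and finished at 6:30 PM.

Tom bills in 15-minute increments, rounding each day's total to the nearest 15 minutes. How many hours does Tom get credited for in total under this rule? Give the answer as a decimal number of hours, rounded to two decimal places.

Fri: 7:36 AM–1:42 PM = 6 h 6 min → rounds to 6 h 0 min
Sat: 5:44 AM–4:54 PM = 11 h 10 min → rounds to 11 h 15 min
Sun: 10:52 AM–6:30 PM = 7 h 38 min → rounds to 7 h 45 min
Total credited: 25 h 0 min.

25.00 hours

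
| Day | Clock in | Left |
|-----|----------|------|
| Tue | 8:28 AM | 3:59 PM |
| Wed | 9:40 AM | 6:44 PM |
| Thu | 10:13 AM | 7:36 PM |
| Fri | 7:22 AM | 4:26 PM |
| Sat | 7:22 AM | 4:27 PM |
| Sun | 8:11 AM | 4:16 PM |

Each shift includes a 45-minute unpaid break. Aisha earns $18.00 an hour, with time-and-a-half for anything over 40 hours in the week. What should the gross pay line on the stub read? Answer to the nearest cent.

$927.90

Tue: 8:28 AM–3:59 PM = 7 h 31 min; less 45 min break → 6 h 46 min
Wed: 9:40 AM–6:44 PM = 9 h 4 min; less 45 min break → 8 h 19 min
Thu: 10:13 AM–7:36 PM = 9 h 23 min; less 45 min break → 8 h 38 min
Fri: 7:22 AM–4:26 PM = 9 h 4 min; less 45 min break → 8 h 19 min
Sat: 7:22 AM–4:27 PM = 9 h 5 min; less 45 min break → 8 h 20 min
Sun: 8:11 AM–4:16 PM = 8 h 5 min; less 45 min break → 7 h 20 min
Total worked: 47 h 42 min = 2862 min.
Regular 40 h 0 min = 2400 min at $18.00/h; overtime 7 h 42 min = 462 min at $27.00/h.
Pay = (2400 × $18.00 + 462 × $27.00) ÷ 60 = $927.90.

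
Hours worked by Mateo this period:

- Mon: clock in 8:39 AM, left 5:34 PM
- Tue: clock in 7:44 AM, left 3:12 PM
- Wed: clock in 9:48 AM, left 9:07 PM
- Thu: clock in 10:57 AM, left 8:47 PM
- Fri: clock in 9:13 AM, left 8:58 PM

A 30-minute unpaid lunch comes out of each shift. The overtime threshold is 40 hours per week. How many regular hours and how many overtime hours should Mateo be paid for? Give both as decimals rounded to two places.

Regular 40.00 hours, overtime 6.78 hours

Mon: 8:39 AM–5:34 PM = 8 h 55 min; less 30 min break → 8 h 25 min
Tue: 7:44 AM–3:12 PM = 7 h 28 min; less 30 min break → 6 h 58 min
Wed: 9:48 AM–9:07 PM = 11 h 19 min; less 30 min break → 10 h 49 min
Thu: 10:57 AM–8:47 PM = 9 h 50 min; less 30 min break → 9 h 20 min
Fri: 9:13 AM–8:58 PM = 11 h 45 min; less 30 min break → 11 h 15 min
Total worked: 46 h 47 min = 46.78 h.
Threshold 40 h → overtime 6 h 47 min, regular 40 h 0 min.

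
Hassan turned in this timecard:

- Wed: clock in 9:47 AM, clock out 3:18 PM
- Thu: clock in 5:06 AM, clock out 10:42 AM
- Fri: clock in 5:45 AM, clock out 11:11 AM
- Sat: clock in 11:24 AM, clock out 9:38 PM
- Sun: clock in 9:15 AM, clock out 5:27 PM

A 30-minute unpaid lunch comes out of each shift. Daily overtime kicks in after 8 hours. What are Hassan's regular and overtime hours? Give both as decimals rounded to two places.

Regular 30.75 hours, overtime 1.73 hours

Wed: 9:47 AM–3:18 PM = 5 h 31 min; less 30 min break → 5 h 1 min
Thu: 5:06 AM–10:42 AM = 5 h 36 min; less 30 min break → 5 h 6 min
Fri: 5:45 AM–11:11 AM = 5 h 26 min; less 30 min break → 4 h 56 min
Sat: 11:24 AM–9:38 PM = 10 h 14 min; less 30 min break → 9 h 44 min
Sun: 9:15 AM–5:27 PM = 8 h 12 min; less 30 min break → 7 h 42 min
Wed reg 5 h 1 min / OT 0 h 0 min; Thu reg 5 h 6 min / OT 0 h 0 min; Fri reg 4 h 56 min / OT 0 h 0 min; Sat reg 8 h 0 min / OT 1 h 44 min; Sun reg 7 h 42 min / OT 0 h 0 min.
Totals: regular 30 h 45 min, overtime 1 h 44 min.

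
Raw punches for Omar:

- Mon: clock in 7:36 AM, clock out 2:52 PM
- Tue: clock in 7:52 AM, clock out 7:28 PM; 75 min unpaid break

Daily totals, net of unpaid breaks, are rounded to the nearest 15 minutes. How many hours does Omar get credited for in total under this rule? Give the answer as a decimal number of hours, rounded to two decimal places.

Mon: 7:36 AM–2:52 PM = 7 h 16 min → rounds to 7 h 15 min
Tue: 7:52 AM–7:28 PM = 11 h 36 min − 75 min = 10 h 21 min → rounds to 10 h 15 min
Total credited: 17 h 30 min.

17.50 hours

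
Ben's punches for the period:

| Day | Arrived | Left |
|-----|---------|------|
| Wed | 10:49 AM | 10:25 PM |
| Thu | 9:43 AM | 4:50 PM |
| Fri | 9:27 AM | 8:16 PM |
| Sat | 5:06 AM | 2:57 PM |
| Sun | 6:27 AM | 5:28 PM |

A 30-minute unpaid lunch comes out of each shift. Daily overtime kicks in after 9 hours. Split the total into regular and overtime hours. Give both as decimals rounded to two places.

Wed: 10:49 AM–10:25 PM = 11 h 36 min; less 30 min break → 11 h 6 min
Thu: 9:43 AM–4:50 PM = 7 h 7 min; less 30 min break → 6 h 37 min
Fri: 9:27 AM–8:16 PM = 10 h 49 min; less 30 min break → 10 h 19 min
Sat: 5:06 AM–2:57 PM = 9 h 51 min; less 30 min break → 9 h 21 min
Sun: 6:27 AM–5:28 PM = 11 h 1 min; less 30 min break → 10 h 31 min
Wed reg 9 h 0 min / OT 2 h 6 min; Thu reg 6 h 37 min / OT 0 h 0 min; Fri reg 9 h 0 min / OT 1 h 19 min; Sat reg 9 h 0 min / OT 0 h 21 min; Sun reg 9 h 0 min / OT 1 h 31 min.
Totals: regular 42 h 37 min, overtime 5 h 17 min.

Regular 42.62 hours, overtime 5.28 hours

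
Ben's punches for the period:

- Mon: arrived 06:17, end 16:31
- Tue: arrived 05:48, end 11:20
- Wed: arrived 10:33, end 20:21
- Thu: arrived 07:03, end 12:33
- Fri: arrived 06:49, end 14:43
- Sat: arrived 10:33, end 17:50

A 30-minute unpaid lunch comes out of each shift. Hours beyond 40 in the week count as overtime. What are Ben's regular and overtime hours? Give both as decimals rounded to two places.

Regular 40.00 hours, overtime 3.25 hours

Mon: 06:17–16:31 = 10 h 14 min; less 30 min break → 9 h 44 min
Tue: 05:48–11:20 = 5 h 32 min; less 30 min break → 5 h 2 min
Wed: 10:33–20:21 = 9 h 48 min; less 30 min break → 9 h 18 min
Thu: 07:03–12:33 = 5 h 30 min; less 30 min break → 5 h 0 min
Fri: 06:49–14:43 = 7 h 54 min; less 30 min break → 7 h 24 min
Sat: 10:33–17:50 = 7 h 17 min; less 30 min break → 6 h 47 min
Total worked: 43 h 15 min = 43.25 h.
Threshold 40 h → overtime 3 h 15 min, regular 40 h 0 min.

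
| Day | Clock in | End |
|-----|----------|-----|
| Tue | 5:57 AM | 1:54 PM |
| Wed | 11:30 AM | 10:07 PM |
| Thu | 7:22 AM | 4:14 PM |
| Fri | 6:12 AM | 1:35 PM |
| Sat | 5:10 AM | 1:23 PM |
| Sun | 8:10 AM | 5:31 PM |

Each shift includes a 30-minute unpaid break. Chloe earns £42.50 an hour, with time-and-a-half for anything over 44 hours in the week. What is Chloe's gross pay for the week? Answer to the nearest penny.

£2213.19

Tue: 5:57 AM–1:54 PM = 7 h 57 min; less 30 min break → 7 h 27 min
Wed: 11:30 AM–10:07 PM = 10 h 37 min; less 30 min break → 10 h 7 min
Thu: 7:22 AM–4:14 PM = 8 h 52 min; less 30 min break → 8 h 22 min
Fri: 6:12 AM–1:35 PM = 7 h 23 min; less 30 min break → 6 h 53 min
Sat: 5:10 AM–1:23 PM = 8 h 13 min; less 30 min break → 7 h 43 min
Sun: 8:10 AM–5:31 PM = 9 h 21 min; less 30 min break → 8 h 51 min
Total worked: 49 h 23 min = 2963 min.
Regular 44 h 0 min = 2640 min at £42.50/h; overtime 5 h 23 min = 323 min at £63.75/h.
Pay = (2640 × £42.50 + 323 × £63.75) ÷ 60 = £2213.19.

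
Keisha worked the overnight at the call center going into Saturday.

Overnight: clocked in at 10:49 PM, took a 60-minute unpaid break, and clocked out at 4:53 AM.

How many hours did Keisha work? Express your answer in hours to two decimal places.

5.07 hours

Overnight: 10:49 PM → midnight = 1 h 11 min; midnight → 4:53 AM = 4 h 53 min; span 6 h 4 min; less 60 min break → 5 h 4 min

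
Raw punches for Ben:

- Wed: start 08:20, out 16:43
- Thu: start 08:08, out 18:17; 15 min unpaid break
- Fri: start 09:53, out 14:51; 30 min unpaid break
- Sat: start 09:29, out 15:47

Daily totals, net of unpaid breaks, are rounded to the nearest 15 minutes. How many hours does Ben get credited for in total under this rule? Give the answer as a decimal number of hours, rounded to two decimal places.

Wed: 08:20–16:43 = 8 h 23 min → rounds to 8 h 30 min
Thu: 08:08–18:17 = 10 h 9 min − 15 min = 9 h 54 min → rounds to 10 h 0 min
Fri: 09:53–14:51 = 4 h 58 min − 30 min = 4 h 28 min → rounds to 4 h 30 min
Sat: 09:29–15:47 = 6 h 18 min → rounds to 6 h 15 min
Total credited: 29 h 15 min.

29.25 hours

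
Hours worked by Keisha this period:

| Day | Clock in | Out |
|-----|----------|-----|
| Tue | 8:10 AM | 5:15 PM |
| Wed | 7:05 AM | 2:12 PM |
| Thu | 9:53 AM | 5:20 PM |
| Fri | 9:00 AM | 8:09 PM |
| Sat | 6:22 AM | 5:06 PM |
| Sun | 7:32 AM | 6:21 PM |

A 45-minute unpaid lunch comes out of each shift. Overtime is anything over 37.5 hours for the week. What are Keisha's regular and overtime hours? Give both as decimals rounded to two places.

Regular 37.50 hours, overtime 14.35 hours

Tue: 8:10 AM–5:15 PM = 9 h 5 min; less 45 min break → 8 h 20 min
Wed: 7:05 AM–2:12 PM = 7 h 7 min; less 45 min break → 6 h 22 min
Thu: 9:53 AM–5:20 PM = 7 h 27 min; less 45 min break → 6 h 42 min
Fri: 9:00 AM–8:09 PM = 11 h 9 min; less 45 min break → 10 h 24 min
Sat: 6:22 AM–5:06 PM = 10 h 44 min; less 45 min break → 9 h 59 min
Sun: 7:32 AM–6:21 PM = 10 h 49 min; less 45 min break → 10 h 4 min
Total worked: 51 h 51 min = 51.85 h.
Threshold 37.5 h → overtime 14 h 21 min, regular 37 h 30 min.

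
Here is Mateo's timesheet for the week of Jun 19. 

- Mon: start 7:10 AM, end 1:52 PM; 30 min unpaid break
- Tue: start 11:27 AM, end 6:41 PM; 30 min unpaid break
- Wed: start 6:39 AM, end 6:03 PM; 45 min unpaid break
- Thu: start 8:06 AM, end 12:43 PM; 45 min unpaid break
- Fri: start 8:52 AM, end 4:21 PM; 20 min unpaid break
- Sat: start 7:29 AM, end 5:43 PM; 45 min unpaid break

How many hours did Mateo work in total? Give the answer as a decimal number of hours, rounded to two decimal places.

Mon: 7:10 AM–1:52 PM = 6 h 42 min; less 30 min break → 6 h 12 min
Tue: 11:27 AM–6:41 PM = 7 h 14 min; less 30 min break → 6 h 44 min
Wed: 6:39 AM–6:03 PM = 11 h 24 min; less 45 min break → 10 h 39 min
Thu: 8:06 AM–12:43 PM = 4 h 37 min; less 45 min break → 3 h 52 min
Fri: 8:52 AM–4:21 PM = 7 h 29 min; less 20 min break → 7 h 9 min
Sat: 7:29 AM–5:43 PM = 10 h 14 min; less 45 min break → 9 h 29 min
Total: 6 h 12 min + 6 h 44 min + 10 h 39 min + 3 h 52 min + 7 h 9 min + 9 h 29 min = 44 h 5 min.

44.08 hours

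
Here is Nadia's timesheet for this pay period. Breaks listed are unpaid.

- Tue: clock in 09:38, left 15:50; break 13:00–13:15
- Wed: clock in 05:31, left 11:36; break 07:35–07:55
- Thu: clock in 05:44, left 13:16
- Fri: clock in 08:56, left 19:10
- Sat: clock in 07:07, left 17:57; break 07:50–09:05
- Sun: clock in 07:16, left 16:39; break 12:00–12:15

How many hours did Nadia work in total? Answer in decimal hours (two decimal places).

48.18 hours

Tue: 09:38–15:50 = 6 h 12 min; less 15 min break → 5 h 57 min
Wed: 05:31–11:36 = 6 h 5 min; less 20 min break → 5 h 45 min
Thu: 05:44–13:16 = 7 h 32 min
Fri: 08:56–19:10 = 10 h 14 min
Sat: 07:07–17:57 = 10 h 50 min; less 75 min break → 9 h 35 min
Sun: 07:16–16:39 = 9 h 23 min; less 15 min break → 9 h 8 min
Total: 5 h 57 min + 5 h 45 min + 7 h 32 min + 10 h 14 min + 9 h 35 min + 9 h 8 min = 48 h 11 min.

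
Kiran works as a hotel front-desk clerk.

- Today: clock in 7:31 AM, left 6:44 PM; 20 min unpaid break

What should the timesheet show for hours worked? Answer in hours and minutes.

Today: 7:31 AM–6:44 PM = 11 h 13 min; less 20 min break → 10 h 53 min

10 h 53 min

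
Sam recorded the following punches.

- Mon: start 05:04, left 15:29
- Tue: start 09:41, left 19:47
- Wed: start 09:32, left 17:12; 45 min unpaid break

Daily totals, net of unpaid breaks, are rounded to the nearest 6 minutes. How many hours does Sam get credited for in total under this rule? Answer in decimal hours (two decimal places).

27.40 hours

Mon: 05:04–15:29 = 10 h 25 min → rounds to 10 h 24 min
Tue: 09:41–19:47 = 10 h 6 min → rounds to 10 h 6 min
Wed: 09:32–17:12 = 7 h 40 min − 45 min = 6 h 55 min → rounds to 6 h 54 min
Total credited: 27 h 24 min.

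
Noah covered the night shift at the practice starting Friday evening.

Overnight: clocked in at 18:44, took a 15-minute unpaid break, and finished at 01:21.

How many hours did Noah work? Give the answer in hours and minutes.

Overnight: 18:44 → midnight = 5 h 16 min; midnight → 01:21 = 1 h 21 min; span 6 h 37 min; less 15 min break → 6 h 22 min

6 h 22 min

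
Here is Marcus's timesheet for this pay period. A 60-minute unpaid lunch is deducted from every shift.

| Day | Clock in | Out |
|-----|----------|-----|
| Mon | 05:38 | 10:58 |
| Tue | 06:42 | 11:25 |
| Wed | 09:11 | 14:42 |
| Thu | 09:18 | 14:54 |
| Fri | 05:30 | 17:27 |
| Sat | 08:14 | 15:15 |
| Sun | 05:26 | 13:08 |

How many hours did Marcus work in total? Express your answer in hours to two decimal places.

40.83 hours

Mon: 05:38–10:58 = 5 h 20 min; less 60 min break → 4 h 20 min
Tue: 06:42–11:25 = 4 h 43 min; less 60 min break → 3 h 43 min
Wed: 09:11–14:42 = 5 h 31 min; less 60 min break → 4 h 31 min
Thu: 09:18–14:54 = 5 h 36 min; less 60 min break → 4 h 36 min
Fri: 05:30–17:27 = 11 h 57 min; less 60 min break → 10 h 57 min
Sat: 08:14–15:15 = 7 h 1 min; less 60 min break → 6 h 1 min
Sun: 05:26–13:08 = 7 h 42 min; less 60 min break → 6 h 42 min
Total: 4 h 20 min + 3 h 43 min + 4 h 31 min + 4 h 36 min + 10 h 57 min + 6 h 1 min + 6 h 42 min = 40 h 50 min.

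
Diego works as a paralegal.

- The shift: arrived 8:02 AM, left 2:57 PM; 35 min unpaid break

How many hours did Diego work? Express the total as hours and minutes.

6 h 20 min

The shift: 8:02 AM–2:57 PM = 6 h 55 min; less 35 min break → 6 h 20 min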